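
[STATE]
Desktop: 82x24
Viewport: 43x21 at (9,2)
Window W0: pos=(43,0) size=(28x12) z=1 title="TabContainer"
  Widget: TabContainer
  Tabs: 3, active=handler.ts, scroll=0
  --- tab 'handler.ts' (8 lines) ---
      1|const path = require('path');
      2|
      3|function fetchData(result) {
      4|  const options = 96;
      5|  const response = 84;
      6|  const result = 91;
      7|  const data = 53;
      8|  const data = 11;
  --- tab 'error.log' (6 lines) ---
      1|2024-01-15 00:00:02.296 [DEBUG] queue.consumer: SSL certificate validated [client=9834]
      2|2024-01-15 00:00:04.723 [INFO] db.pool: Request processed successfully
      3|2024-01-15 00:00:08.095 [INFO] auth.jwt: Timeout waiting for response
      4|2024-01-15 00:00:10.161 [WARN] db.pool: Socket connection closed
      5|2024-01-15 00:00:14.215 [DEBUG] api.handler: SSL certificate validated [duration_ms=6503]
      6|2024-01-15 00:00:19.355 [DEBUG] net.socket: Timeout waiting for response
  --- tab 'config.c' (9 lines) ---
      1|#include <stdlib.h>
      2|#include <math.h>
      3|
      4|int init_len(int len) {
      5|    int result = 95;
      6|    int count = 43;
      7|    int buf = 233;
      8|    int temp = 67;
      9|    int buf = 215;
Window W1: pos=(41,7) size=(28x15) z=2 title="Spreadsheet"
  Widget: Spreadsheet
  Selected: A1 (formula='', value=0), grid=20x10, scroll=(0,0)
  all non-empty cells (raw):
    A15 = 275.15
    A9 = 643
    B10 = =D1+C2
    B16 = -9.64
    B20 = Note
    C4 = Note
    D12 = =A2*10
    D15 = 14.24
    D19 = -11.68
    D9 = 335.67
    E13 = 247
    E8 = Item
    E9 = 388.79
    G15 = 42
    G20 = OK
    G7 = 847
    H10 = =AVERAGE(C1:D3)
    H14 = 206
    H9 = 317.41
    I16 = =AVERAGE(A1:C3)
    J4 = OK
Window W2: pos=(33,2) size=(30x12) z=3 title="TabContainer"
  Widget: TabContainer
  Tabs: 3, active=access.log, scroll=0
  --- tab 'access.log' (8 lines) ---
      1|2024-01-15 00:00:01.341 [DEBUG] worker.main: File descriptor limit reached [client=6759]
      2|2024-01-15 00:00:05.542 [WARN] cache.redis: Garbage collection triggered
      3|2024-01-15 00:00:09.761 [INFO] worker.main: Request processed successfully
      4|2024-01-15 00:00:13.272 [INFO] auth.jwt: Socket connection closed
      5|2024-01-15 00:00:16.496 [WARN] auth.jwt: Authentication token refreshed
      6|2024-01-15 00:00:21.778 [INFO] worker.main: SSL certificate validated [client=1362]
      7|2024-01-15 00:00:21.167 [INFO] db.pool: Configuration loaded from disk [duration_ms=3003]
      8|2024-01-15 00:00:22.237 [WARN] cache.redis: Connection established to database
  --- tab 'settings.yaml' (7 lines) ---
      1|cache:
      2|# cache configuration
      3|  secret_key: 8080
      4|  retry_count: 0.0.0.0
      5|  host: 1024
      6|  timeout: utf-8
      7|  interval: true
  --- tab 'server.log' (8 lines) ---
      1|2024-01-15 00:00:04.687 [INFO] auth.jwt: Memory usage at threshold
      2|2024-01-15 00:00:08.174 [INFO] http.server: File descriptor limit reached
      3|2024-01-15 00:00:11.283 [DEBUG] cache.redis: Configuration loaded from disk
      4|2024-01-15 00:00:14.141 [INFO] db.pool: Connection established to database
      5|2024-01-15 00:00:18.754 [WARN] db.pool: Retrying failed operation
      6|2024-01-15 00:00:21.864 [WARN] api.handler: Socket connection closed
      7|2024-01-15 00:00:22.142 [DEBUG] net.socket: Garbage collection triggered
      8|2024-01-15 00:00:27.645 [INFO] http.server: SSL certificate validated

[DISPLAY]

                        ┏━━━━━━━━━━━━━━━━━━
                        ┃ TabContainer     
                        ┠──────────────────
                        ┃[access.log]│ sett
                        ┃──────────────────
                        ┃2024-01-15 00:00:0
                        ┃2024-01-15 00:00:0
                        ┃2024-01-15 00:00:0
                        ┃2024-01-15 00:00:1
                        ┃2024-01-15 00:00:1
                        ┃2024-01-15 00:00:2
                        ┗━━━━━━━━━━━━━━━━━━
                                ┃  2       
                                ┃  3       
                                ┃  4       
                                ┃  5       
                                ┃  6       
                                ┃  7       
                                ┃  8       
                                ┗━━━━━━━━━━
                                           


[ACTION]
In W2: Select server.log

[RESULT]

                        ┏━━━━━━━━━━━━━━━━━━
                        ┃ TabContainer     
                        ┠──────────────────
                        ┃ access.log │ sett
                        ┃──────────────────
                        ┃2024-01-15 00:00:0
                        ┃2024-01-15 00:00:0
                        ┃2024-01-15 00:00:1
                        ┃2024-01-15 00:00:1
                        ┃2024-01-15 00:00:1
                        ┃2024-01-15 00:00:2
                        ┗━━━━━━━━━━━━━━━━━━
                                ┃  2       
                                ┃  3       
                                ┃  4       
                                ┃  5       
                                ┃  6       
                                ┃  7       
                                ┃  8       
                                ┗━━━━━━━━━━
                                           


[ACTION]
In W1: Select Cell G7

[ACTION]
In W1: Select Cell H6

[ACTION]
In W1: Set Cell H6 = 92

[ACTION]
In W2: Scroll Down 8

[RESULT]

                        ┏━━━━━━━━━━━━━━━━━━
                        ┃ TabContainer     
                        ┠──────────────────
                        ┃ access.log │ sett
                        ┃──────────────────
                        ┃2024-01-15 00:00:2
                        ┃                  
                        ┃                  
                        ┃                  
                        ┃                  
                        ┃                  
                        ┗━━━━━━━━━━━━━━━━━━
                                ┃  2       
                                ┃  3       
                                ┃  4       
                                ┃  5       
                                ┃  6       
                                ┃  7       
                                ┃  8       
                                ┗━━━━━━━━━━
                                           


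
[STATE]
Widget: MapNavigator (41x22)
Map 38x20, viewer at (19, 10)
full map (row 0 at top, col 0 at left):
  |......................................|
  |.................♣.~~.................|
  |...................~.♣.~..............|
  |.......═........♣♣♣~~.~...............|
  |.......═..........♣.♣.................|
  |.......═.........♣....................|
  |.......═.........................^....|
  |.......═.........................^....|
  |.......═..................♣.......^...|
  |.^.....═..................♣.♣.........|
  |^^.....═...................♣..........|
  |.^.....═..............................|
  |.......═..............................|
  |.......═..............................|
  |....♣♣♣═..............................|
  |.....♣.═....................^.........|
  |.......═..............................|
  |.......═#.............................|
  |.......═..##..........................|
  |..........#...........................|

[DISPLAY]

                                         
 ......................................  
 .................♣.~~.................  
 ...................~.♣.~..............  
 .......═........♣♣♣~~.~...............  
 .......═..........♣.♣.................  
 .......═.........♣....................  
 .......═.........................^....  
 .......═.........................^....  
 .......═..................♣.......^...  
 .^.....═..................♣.♣.........  
 ^^.....═...........@.......♣..........  
 .^.....═..............................  
 .......═..............................  
 .......═..............................  
 ....♣♣♣═..............................  
 .....♣.═....................^.........  
 .......═..............................  
 .......═#.............................  
 .......═..##..........................  
 ..........#...........................  
                                         


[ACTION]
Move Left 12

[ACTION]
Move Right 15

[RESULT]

                                         
....................................     
...............♣.~~.................     
.................~.♣.~..............     
.....═........♣♣♣~~.~...............     
.....═..........♣.♣.................     
.....═.........♣....................     
.....═.........................^....     
.....═.........................^....     
.....═..................♣.......^...     
.....═..................♣.♣.........     
.....═..............@....♣..........     
.....═..............................     
.....═..............................     
.....═..............................     
..♣♣♣═..............................     
...♣.═....................^.........     
.....═..............................     
.....═#.............................     
.....═..##..........................     
........#...........................     
                                         


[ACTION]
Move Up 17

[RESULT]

                                         
                                         
                                         
                                         
                                         
                                         
                                         
                                         
                                         
                                         
                                         
....................@...............     
...............♣.~~.................     
.................~.♣.~..............     
.....═........♣♣♣~~.~...............     
.....═..........♣.♣.................     
.....═.........♣....................     
.....═.........................^....     
.....═.........................^....     
.....═..................♣.......^...     
.....═..................♣.♣.........     
.....═...................♣..........     


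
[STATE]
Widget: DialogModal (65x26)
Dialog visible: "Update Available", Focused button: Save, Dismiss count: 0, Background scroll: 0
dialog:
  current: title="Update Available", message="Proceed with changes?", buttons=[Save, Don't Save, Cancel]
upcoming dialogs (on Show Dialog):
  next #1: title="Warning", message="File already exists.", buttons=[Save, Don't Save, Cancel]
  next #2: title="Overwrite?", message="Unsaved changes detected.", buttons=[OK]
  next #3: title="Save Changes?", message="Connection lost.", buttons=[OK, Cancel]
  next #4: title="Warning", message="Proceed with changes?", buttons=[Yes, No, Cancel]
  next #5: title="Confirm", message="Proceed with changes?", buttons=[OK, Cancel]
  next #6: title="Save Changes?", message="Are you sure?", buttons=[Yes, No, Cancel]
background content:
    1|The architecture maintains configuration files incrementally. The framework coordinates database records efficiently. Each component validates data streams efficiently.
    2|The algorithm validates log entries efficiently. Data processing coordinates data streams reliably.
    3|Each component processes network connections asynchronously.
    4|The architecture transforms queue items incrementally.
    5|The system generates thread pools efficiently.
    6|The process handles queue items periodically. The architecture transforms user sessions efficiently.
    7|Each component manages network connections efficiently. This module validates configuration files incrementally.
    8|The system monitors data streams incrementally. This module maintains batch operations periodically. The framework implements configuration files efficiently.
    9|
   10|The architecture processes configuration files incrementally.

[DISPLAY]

The architecture maintains configuration files incrementally. The
The algorithm validates log entries efficiently. Data processing 
Each component processes network connections asynchronously.     
The architecture transforms queue items incrementally.           
The system generates thread pools efficiently.                   
The process handles queue items periodically. The architecture tr
Each component manages network connections efficiently. This modu
The system monitors data streams incrementally. This module maint
                                                                 
The architecture processes configuration files incrementally.    
                ┌──────────────────────────────┐                 
                │       Update Available       │                 
                │    Proceed with changes?     │                 
                │ [Save]  Don't Save   Cancel  │                 
                └──────────────────────────────┘                 
                                                                 
                                                                 
                                                                 
                                                                 
                                                                 
                                                                 
                                                                 
                                                                 
                                                                 
                                                                 
                                                                 


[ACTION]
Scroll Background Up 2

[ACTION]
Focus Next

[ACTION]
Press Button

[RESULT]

The architecture maintains configuration files incrementally. The
The algorithm validates log entries efficiently. Data processing 
Each component processes network connections asynchronously.     
The architecture transforms queue items incrementally.           
The system generates thread pools efficiently.                   
The process handles queue items periodically. The architecture tr
Each component manages network connections efficiently. This modu
The system monitors data streams incrementally. This module maint
                                                                 
The architecture processes configuration files incrementally.    
                                                                 
                                                                 
                                                                 
                                                                 
                                                                 
                                                                 
                                                                 
                                                                 
                                                                 
                                                                 
                                                                 
                                                                 
                                                                 
                                                                 
                                                                 
                                                                 


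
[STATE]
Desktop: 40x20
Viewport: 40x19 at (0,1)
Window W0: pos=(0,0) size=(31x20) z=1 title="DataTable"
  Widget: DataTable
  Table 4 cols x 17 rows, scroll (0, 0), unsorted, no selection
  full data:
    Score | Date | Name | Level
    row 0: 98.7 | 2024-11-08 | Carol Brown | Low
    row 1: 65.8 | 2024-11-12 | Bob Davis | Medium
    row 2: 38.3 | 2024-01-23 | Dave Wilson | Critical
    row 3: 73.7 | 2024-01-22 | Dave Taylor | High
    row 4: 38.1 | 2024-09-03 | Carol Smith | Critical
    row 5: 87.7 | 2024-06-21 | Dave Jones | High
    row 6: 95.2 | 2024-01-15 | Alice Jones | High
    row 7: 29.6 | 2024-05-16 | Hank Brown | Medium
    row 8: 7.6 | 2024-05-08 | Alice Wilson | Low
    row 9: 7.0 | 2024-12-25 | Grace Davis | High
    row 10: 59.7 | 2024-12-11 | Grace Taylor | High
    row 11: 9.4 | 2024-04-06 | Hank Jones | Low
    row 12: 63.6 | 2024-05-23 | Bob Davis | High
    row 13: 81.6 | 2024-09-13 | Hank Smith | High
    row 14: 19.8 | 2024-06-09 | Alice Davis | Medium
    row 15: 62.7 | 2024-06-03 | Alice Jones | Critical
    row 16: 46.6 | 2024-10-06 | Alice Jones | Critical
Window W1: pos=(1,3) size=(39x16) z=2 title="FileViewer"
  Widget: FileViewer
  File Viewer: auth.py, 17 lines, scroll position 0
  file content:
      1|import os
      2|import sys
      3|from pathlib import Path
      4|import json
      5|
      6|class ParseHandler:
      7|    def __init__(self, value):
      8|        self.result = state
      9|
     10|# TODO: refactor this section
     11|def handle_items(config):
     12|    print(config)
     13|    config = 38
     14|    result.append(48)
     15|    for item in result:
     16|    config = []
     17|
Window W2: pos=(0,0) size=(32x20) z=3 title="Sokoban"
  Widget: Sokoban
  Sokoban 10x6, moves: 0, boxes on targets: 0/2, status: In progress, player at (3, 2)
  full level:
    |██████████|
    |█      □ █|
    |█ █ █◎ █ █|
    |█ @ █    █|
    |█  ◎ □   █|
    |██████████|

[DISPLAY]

┃ Sokoban                      ┃        
┠──────────────────────────────┨        
┃██████████                    ┃━━━━━━━┓
┃█      □ █                    ┃       ┃
┃█ █ █◎ █ █                    ┃───────┨
┃█ @ █    █                    ┃      ▲┃
┃█  ◎ □   █                    ┃      █┃
┃██████████                    ┃      ░┃
┃Moves: 0  0/2                 ┃      ░┃
┃                              ┃      ░┃
┃                              ┃      ░┃
┃                              ┃      ░┃
┃                              ┃      ░┃
┃                              ┃      ░┃
┃                              ┃      ░┃
┃                              ┃      ░┃
┃                              ┃      ▼┃
┃                              ┃━━━━━━━┛
┗━━━━━━━━━━━━━━━━━━━━━━━━━━━━━━┛        


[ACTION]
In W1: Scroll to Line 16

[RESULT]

┃ Sokoban                      ┃        
┠──────────────────────────────┨        
┃██████████                    ┃━━━━━━━┓
┃█      □ █                    ┃       ┃
┃█ █ █◎ █ █                    ┃───────┨
┃█ @ █    █                    ┃      ▲┃
┃█  ◎ □   █                    ┃      ░┃
┃██████████                    ┃      ░┃
┃Moves: 0  0/2                 ┃      ░┃
┃                              ┃      ░┃
┃                              ┃      ░┃
┃                              ┃      ░┃
┃                              ┃      ░┃
┃                              ┃      ░┃
┃                              ┃      ░┃
┃                              ┃      █┃
┃                              ┃      ▼┃
┃                              ┃━━━━━━━┛
┗━━━━━━━━━━━━━━━━━━━━━━━━━━━━━━┛        


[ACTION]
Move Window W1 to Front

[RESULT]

┃ Sokoban                      ┃        
┠──────────────────────────────┨        
┃┏━━━━━━━━━━━━━━━━━━━━━━━━━━━━━━━━━━━━━┓
┃┃ FileViewer                          ┃
┃┠─────────────────────────────────────┨
┃┃class ParseHandler:                 ▲┃
┃┃    def __init__(self, value):      ░┃
┃┃        self.result = state         ░┃
┃┃                                    ░┃
┃┃# TODO: refactor this section       ░┃
┃┃def handle_items(config):           ░┃
┃┃    print(config)                   ░┃
┃┃    config = 38                     ░┃
┃┃    result.append(48)               ░┃
┃┃    for item in result:             ░┃
┃┃    config = []                     █┃
┃┃                                    ▼┃
┃┗━━━━━━━━━━━━━━━━━━━━━━━━━━━━━━━━━━━━━┛
┗━━━━━━━━━━━━━━━━━━━━━━━━━━━━━━┛        


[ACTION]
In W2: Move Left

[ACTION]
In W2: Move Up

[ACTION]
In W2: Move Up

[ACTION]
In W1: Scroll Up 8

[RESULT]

┃ Sokoban                      ┃        
┠──────────────────────────────┨        
┃┏━━━━━━━━━━━━━━━━━━━━━━━━━━━━━━━━━━━━━┓
┃┃ FileViewer                          ┃
┃┠─────────────────────────────────────┨
┃┃import os                           ▲┃
┃┃import sys                          █┃
┃┃from pathlib import Path            ░┃
┃┃import json                         ░┃
┃┃                                    ░┃
┃┃class ParseHandler:                 ░┃
┃┃    def __init__(self, value):      ░┃
┃┃        self.result = state         ░┃
┃┃                                    ░┃
┃┃# TODO: refactor this section       ░┃
┃┃def handle_items(config):           ░┃
┃┃    print(config)                   ▼┃
┃┗━━━━━━━━━━━━━━━━━━━━━━━━━━━━━━━━━━━━━┛
┗━━━━━━━━━━━━━━━━━━━━━━━━━━━━━━┛        


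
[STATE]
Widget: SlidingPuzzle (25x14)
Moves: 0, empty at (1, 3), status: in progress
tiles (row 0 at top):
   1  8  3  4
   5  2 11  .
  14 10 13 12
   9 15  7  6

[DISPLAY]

┌────┬────┬────┬────┐    
│  1 │  8 │  3 │  4 │    
├────┼────┼────┼────┤    
│  5 │  2 │ 11 │    │    
├────┼────┼────┼────┤    
│ 14 │ 10 │ 13 │ 12 │    
├────┼────┼────┼────┤    
│  9 │ 15 │  7 │  6 │    
└────┴────┴────┴────┘    
Moves: 0                 
                         
                         
                         
                         


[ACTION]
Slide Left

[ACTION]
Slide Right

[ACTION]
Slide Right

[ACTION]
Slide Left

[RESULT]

┌────┬────┬────┬────┐    
│  1 │  8 │  3 │  4 │    
├────┼────┼────┼────┤    
│  5 │  2 │    │ 11 │    
├────┼────┼────┼────┤    
│ 14 │ 10 │ 13 │ 12 │    
├────┼────┼────┼────┤    
│  9 │ 15 │  7 │  6 │    
└────┴────┴────┴────┘    
Moves: 3                 
                         
                         
                         
                         


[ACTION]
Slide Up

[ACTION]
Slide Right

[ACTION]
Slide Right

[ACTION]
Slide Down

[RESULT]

┌────┬────┬────┬────┐    
│  1 │  8 │  3 │  4 │    
├────┼────┼────┼────┤    
│    │  2 │ 13 │ 11 │    
├────┼────┼────┼────┤    
│  5 │ 14 │ 10 │ 12 │    
├────┼────┼────┼────┤    
│  9 │ 15 │  7 │  6 │    
└────┴────┴────┴────┘    
Moves: 7                 
                         
                         
                         
                         


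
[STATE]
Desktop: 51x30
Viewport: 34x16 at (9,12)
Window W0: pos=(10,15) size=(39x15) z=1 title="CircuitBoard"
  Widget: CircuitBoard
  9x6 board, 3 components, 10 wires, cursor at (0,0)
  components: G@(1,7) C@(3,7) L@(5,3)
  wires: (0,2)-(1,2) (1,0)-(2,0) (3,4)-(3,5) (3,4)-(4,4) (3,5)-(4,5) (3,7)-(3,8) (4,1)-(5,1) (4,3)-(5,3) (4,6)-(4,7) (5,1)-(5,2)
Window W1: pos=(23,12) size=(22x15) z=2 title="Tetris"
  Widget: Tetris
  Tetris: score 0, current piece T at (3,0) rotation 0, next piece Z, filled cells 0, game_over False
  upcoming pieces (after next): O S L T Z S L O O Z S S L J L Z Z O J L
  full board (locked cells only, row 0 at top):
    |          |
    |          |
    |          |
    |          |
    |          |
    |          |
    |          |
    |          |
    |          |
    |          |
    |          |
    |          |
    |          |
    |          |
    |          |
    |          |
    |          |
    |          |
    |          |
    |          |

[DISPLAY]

              ┏━━━━━━━━━━━━━━━━━━━
              ┃ Tetris            
              ┠───────────────────
 ┏━━━━━━━━━━━━┃          │Next:   
 ┃ CircuitBoar┃          │▓▓      
 ┠────────────┃          │ ▓▓     
 ┃   0 1 2 3 4┃          │        
 ┃0  [.]      ┃          │        
 ┃            ┃          │        
 ┃1   ·       ┃          │Score:  
 ┃    │       ┃          │0       
 ┃2   ·       ┃          │        
 ┃            ┃          │        
 ┃3           ┃          │        
 ┃            ┗━━━━━━━━━━━━━━━━━━━
 ┃4       ·       ·   ·   ·   · ─ 


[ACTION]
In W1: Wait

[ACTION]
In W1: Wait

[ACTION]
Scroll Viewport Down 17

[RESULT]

              ┠───────────────────
 ┏━━━━━━━━━━━━┃          │Next:   
 ┃ CircuitBoar┃          │▓▓      
 ┠────────────┃          │ ▓▓     
 ┃   0 1 2 3 4┃          │        
 ┃0  [.]      ┃          │        
 ┃            ┃          │        
 ┃1   ·       ┃          │Score:  
 ┃    │       ┃          │0       
 ┃2   ·       ┃          │        
 ┃            ┃          │        
 ┃3           ┃          │        
 ┃            ┗━━━━━━━━━━━━━━━━━━━
 ┃4       ·       ·   ·   ·   · ─ 
 ┃        │       │               
 ┗━━━━━━━━━━━━━━━━━━━━━━━━━━━━━━━━


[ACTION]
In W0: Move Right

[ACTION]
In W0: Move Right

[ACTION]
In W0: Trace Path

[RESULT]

              ┠───────────────────
 ┏━━━━━━━━━━━━┃          │Next:   
 ┃ CircuitBoar┃          │▓▓      
 ┠────────────┃          │ ▓▓     
 ┃   0 1 2 3 4┃          │        
 ┃0          [┃          │        
 ┃            ┃          │        
 ┃1   ·       ┃          │Score:  
 ┃    │       ┃          │0       
 ┃2   ·       ┃          │        
 ┃            ┃          │        
 ┃3           ┃          │        
 ┃            ┗━━━━━━━━━━━━━━━━━━━
 ┃4       ·       ·   ·   ·   · ─ 
 ┃        │       │               
 ┗━━━━━━━━━━━━━━━━━━━━━━━━━━━━━━━━


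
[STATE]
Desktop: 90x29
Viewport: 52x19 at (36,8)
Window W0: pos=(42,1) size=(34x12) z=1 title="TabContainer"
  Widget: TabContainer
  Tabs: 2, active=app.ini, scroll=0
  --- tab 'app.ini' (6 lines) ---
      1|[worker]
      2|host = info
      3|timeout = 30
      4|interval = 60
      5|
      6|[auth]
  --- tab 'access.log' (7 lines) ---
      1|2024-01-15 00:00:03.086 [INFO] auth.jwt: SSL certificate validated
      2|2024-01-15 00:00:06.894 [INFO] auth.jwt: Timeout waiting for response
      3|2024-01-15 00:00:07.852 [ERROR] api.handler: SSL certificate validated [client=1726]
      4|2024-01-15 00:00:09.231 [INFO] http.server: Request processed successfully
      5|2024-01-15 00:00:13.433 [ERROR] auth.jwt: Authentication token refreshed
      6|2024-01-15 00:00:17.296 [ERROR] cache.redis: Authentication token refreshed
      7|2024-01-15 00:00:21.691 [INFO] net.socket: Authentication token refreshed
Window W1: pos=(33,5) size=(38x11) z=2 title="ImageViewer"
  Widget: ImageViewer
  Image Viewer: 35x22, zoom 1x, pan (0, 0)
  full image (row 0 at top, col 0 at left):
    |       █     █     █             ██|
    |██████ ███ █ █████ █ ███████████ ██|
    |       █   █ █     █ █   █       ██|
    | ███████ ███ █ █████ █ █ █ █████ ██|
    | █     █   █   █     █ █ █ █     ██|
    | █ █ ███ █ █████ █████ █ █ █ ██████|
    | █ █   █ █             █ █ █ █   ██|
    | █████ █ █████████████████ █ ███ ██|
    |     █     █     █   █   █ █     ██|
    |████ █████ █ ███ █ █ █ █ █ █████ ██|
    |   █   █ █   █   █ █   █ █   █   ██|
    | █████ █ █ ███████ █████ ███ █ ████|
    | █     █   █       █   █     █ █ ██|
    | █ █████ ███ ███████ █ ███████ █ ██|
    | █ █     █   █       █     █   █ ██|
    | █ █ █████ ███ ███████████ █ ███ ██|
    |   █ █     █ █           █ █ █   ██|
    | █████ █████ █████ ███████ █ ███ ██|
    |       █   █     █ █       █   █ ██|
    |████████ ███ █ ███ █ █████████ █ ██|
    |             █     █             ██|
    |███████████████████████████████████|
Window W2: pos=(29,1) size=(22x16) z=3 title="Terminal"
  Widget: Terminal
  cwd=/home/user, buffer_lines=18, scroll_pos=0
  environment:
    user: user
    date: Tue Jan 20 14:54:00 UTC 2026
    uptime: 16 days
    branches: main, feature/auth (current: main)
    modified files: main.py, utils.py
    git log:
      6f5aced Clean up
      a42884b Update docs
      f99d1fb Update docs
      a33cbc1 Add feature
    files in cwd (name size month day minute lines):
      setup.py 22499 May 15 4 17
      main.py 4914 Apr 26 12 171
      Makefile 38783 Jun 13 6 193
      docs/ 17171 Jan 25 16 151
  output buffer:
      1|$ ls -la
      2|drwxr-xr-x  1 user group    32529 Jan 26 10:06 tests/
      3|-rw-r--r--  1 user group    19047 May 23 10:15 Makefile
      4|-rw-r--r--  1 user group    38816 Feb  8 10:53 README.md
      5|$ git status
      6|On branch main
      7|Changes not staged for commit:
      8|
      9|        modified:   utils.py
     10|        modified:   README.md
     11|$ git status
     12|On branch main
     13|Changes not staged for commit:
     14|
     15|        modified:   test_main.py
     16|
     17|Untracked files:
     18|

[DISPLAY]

status        ┃  █             ██ ┃    ┃            
nch main      ┃█ █ ███████████ ██ ┃    ┃            
s not staged f┃  █ █   █       ██ ┃    ┃            
              ┃███ █ █ █ █████ ██ ┃    ┃            
  modified:   ┃    █ █ █ █     ██ ┃━━━━┛            
  modified:   ┃█████ █ █ █ ██████ ┃                 
status        ┃      █ █ █ █   ██ ┃                 
nch main      ┃━━━━━━━━━━━━━━━━━━━┛                 
━━━━━━━━━━━━━━┛                                     
                                                    
                                                    
                                                    
                                                    
                                                    
                                                    
                                                    
                                                    
                                                    
                                                    


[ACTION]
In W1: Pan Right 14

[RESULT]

status        ┃  ██               ┃    ┃            
nch main      ┃█ ██               ┃    ┃            
s not staged f┃  ██               ┃    ┃            
              ┃█ ██               ┃    ┃            
  modified:   ┃  ██               ┃━━━━┛            
  modified:   ┃████               ┃                 
status        ┃  ██               ┃                 
nch main      ┃━━━━━━━━━━━━━━━━━━━┛                 
━━━━━━━━━━━━━━┛                                     
                                                    
                                                    
                                                    
                                                    
                                                    
                                                    
                                                    
                                                    
                                                    
                                                    


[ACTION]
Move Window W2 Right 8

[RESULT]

 ┃$ git status        ┃           ┃    ┃            
█┃On branch main      ┃           ┃    ┃            
 ┃Changes not staged f┃           ┃    ┃            
█┃                    ┃           ┃    ┃            
 ┃        modified:   ┃           ┃━━━━┛            
 ┃        modified:   ┃           ┃                 
 ┃$ git status        ┃           ┃                 
━┃On branch main      ┃━━━━━━━━━━━┛                 
 ┗━━━━━━━━━━━━━━━━━━━━┛                             
                                                    
                                                    
                                                    
                                                    
                                                    
                                                    
                                                    
                                                    
                                                    
                                                    


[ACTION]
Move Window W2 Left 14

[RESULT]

        ┃        ██               ┃    ┃            
in      ┃███████ ██               ┃    ┃            
staged f┃█       ██               ┃    ┃            
        ┃█ █████ ██               ┃    ┃            
fied:   ┃█ █     ██               ┃━━━━┛            
fied:   ┃█ █ ██████               ┃                 
        ┃█ █ █   ██               ┃                 
in      ┃━━━━━━━━━━━━━━━━━━━━━━━━━┛                 
━━━━━━━━┛                                           
                                                    
                                                    
                                                    
                                                    
                                                    
                                                    
                                                    
                                                    
                                                    
                                                    


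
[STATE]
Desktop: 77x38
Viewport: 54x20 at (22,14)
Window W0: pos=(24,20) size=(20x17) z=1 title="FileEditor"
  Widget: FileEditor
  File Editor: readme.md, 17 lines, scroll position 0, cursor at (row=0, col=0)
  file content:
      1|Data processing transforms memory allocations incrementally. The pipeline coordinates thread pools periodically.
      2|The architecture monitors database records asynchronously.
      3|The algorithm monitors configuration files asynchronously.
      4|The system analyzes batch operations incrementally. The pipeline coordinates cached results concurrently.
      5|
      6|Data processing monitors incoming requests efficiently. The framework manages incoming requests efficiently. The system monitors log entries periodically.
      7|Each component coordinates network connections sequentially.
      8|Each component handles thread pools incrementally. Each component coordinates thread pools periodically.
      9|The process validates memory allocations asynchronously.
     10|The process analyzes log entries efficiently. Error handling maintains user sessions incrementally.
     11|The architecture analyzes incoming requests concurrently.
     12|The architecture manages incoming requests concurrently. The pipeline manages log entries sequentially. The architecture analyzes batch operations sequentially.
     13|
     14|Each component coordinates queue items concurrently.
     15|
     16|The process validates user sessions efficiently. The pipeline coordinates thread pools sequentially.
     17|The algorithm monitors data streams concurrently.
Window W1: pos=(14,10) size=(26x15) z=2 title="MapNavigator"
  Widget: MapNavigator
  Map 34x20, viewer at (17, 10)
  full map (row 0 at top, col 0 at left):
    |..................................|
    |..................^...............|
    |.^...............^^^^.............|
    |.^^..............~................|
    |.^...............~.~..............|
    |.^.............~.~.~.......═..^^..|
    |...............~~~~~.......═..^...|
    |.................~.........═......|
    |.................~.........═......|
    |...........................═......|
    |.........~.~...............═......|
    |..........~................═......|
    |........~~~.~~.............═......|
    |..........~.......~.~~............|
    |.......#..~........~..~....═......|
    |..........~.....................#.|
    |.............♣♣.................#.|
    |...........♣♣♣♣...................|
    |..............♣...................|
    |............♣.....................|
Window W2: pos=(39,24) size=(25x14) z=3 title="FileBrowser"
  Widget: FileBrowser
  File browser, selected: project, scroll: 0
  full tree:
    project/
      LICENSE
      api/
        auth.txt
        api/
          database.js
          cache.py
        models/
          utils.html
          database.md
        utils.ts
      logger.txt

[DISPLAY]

...~~~~~.......═.┃                                    
.....~.........═.┃                                    
.....~.........═.┃                                    
...............═.┃                                    
.....@.........═.┃                                    
...............═.┃                                    
~~.............═.┃━━━┓                                
......~.~~.......┃   ┃                                
.......~..~....═.┃───┨                                
.................┃ t▲┃                                
━━━━━━━━━━━━━━━━━┏━━━━━━━━━━━━━━━━━━━━━━━┓            
  ┃The algorithm ┃ FileBrowser           ┃            
  ┃The system ana┠───────────────────────┨            
  ┃              ┃> [-] project/         ┃            
  ┃Data processin┃    LICENSE            ┃            
  ┃Each component┃    [+] api/           ┃            
  ┃Each component┃    logger.txt         ┃            
  ┃The process va┃                       ┃            
  ┃The process an┃                       ┃            
  ┃The architectu┃                       ┃            


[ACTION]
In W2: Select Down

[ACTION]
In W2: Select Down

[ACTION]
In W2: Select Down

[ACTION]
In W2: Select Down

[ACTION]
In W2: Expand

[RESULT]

...~~~~~.......═.┃                                    
.....~.........═.┃                                    
.....~.........═.┃                                    
...............═.┃                                    
.....@.........═.┃                                    
...............═.┃                                    
~~.............═.┃━━━┓                                
......~.~~.......┃   ┃                                
.......~..~....═.┃───┨                                
.................┃ t▲┃                                
━━━━━━━━━━━━━━━━━┏━━━━━━━━━━━━━━━━━━━━━━━┓            
  ┃The algorithm ┃ FileBrowser           ┃            
  ┃The system ana┠───────────────────────┨            
  ┃              ┃  [-] project/         ┃            
  ┃Data processin┃    LICENSE            ┃            
  ┃Each component┃    [+] api/           ┃            
  ┃Each component┃  > logger.txt         ┃            
  ┃The process va┃                       ┃            
  ┃The process an┃                       ┃            
  ┃The architectu┃                       ┃            
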